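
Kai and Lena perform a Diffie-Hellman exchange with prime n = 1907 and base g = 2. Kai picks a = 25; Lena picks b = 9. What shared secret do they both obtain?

Lena sends B = g^b mod n = 2^9 mod 1907.
2^1 ≡ 2 (mod 1907)
2^2 = (2^1)^2 ≡ 2^2 = 4 ≡ 4 (mod 1907)
2^4 = (2^2)^2 ≡ 4^2 = 16 ≡ 16 (mod 1907)
2^8 = (2^4)^2 ≡ 16^2 = 256 ≡ 256 (mod 1907)
2^9 = 2^8 · 2^1 ≡ 256 · 2 ≡ 512 (mod 1907).
So B = 512. Kai then computes K = B^a mod n = 512^25 mod 1907.
512^1 ≡ 512 (mod 1907)
512^2 = (512^1)^2 ≡ 512^2 = 262144 ≡ 885 (mod 1907)
512^4 = (512^2)^2 ≡ 885^2 = 783225 ≡ 1355 (mod 1907)
512^8 = (512^4)^2 ≡ 1355^2 = 1836025 ≡ 1491 (mod 1907)
512^16 = (512^8)^2 ≡ 1491^2 = 2223081 ≡ 1426 (mod 1907)
512^25 = 512^16 · 512^8 · 512^1 ≡ 1426 · 1491 · 512 ≡ 1298 (mod 1907).

1298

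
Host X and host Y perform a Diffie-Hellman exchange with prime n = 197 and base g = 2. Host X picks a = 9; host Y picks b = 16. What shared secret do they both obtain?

Host Y sends B = g^b mod n = 2^16 mod 197.
2^1 ≡ 2 (mod 197)
2^2 = (2^1)^2 ≡ 2^2 = 4 ≡ 4 (mod 197)
2^4 = (2^2)^2 ≡ 4^2 = 16 ≡ 16 (mod 197)
2^8 = (2^4)^2 ≡ 16^2 = 256 ≡ 59 (mod 197)
2^16 = (2^8)^2 ≡ 59^2 = 3481 ≡ 132 (mod 197)
So B = 132. Host X then computes K = B^a mod n = 132^9 mod 197.
132^1 ≡ 132 (mod 197)
132^2 = (132^1)^2 ≡ 132^2 = 17424 ≡ 88 (mod 197)
132^4 = (132^2)^2 ≡ 88^2 = 7744 ≡ 61 (mod 197)
132^8 = (132^4)^2 ≡ 61^2 = 3721 ≡ 175 (mod 197)
132^9 = 132^8 · 132^1 ≡ 175 · 132 ≡ 51 (mod 197).

51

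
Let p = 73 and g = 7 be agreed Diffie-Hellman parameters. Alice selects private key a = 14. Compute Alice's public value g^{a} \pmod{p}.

24

Public value = 7^{14} \pmod{73}.
7^1 ≡ 7 (mod 73)
7^2 = (7^1)^2 ≡ 7^2 = 49 ≡ 49 (mod 73)
7^4 = (7^2)^2 ≡ 49^2 = 2401 ≡ 65 (mod 73)
7^8 = (7^4)^2 ≡ 65^2 = 4225 ≡ 64 (mod 73)
7^14 = 7^8 · 7^4 · 7^2 ≡ 64 · 65 · 49 ≡ 24 (mod 73).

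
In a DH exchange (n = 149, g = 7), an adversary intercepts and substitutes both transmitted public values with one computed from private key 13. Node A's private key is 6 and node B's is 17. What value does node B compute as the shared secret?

64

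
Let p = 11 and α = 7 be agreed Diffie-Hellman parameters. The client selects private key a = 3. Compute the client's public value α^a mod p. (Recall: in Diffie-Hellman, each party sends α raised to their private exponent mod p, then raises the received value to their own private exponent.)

Public value = 7^3 mod 11.
7^1 ≡ 7 (mod 11)
7^2 = (7^1)^2 ≡ 7^2 = 49 ≡ 5 (mod 11)
7^3 = 7^2 · 7^1 ≡ 5 · 7 ≡ 2 (mod 11).

2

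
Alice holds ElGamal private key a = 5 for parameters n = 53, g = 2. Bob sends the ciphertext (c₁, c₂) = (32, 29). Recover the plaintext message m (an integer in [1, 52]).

Shared mask s = c₁^a mod n = 32^5 mod 53.
32^1 ≡ 32 (mod 53)
32^2 = (32^1)^2 ≡ 32^2 = 1024 ≡ 17 (mod 53)
32^4 = (32^2)^2 ≡ 17^2 = 289 ≡ 24 (mod 53)
32^5 = 32^4 · 32^1 ≡ 24 · 32 ≡ 26 (mod 53).
So s = 26; s⁻¹ ≡ 51 (mod 53).
m = c₂ · s⁻¹ mod 53 = 29 · 51 mod 53 = 48.

48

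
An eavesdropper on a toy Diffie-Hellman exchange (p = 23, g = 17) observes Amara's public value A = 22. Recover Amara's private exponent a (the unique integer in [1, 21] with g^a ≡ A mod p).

11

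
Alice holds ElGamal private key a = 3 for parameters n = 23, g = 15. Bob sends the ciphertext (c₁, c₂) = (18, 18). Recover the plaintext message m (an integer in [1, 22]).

12

Shared mask s = c₁^a mod n = 18^3 mod 23.
18^1 ≡ 18 (mod 23)
18^2 = (18^1)^2 ≡ 18^2 = 324 ≡ 2 (mod 23)
18^3 = 18^2 · 18^1 ≡ 2 · 18 ≡ 13 (mod 23).
So s = 13; s⁻¹ ≡ 16 (mod 23).
m = c₂ · s⁻¹ mod 23 = 18 · 16 mod 23 = 12.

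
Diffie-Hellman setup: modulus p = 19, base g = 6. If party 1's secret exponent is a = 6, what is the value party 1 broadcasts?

Public value = 6^6 (mod 19).
6^1 ≡ 6 (mod 19)
6^2 = (6^1)^2 ≡ 6^2 = 36 ≡ 17 (mod 19)
6^4 = (6^2)^2 ≡ 17^2 = 289 ≡ 4 (mod 19)
6^6 = 6^4 · 6^2 ≡ 4 · 17 ≡ 11 (mod 19).

11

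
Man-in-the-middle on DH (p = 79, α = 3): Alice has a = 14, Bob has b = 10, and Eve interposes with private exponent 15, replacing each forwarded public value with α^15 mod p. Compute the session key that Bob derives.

22

Bob receives Eve's public value M = 3^15 mod 79 instead of the honest one.
3^1 ≡ 3 (mod 79)
3^2 = (3^1)^2 ≡ 3^2 = 9 ≡ 9 (mod 79)
3^4 = (3^2)^2 ≡ 9^2 = 81 ≡ 2 (mod 79)
3^8 = (3^4)^2 ≡ 2^2 = 4 ≡ 4 (mod 79)
3^15 = 3^8 · 3^4 · 3^2 · 3^1 ≡ 4 · 2 · 9 · 3 ≡ 58 (mod 79).
So M = 58. Bob computes K = M^10 mod 79.
58^1 ≡ 58 (mod 79)
58^2 = (58^1)^2 ≡ 58^2 = 3364 ≡ 46 (mod 79)
58^4 = (58^2)^2 ≡ 46^2 = 2116 ≡ 62 (mod 79)
58^8 = (58^4)^2 ≡ 62^2 = 3844 ≡ 52 (mod 79)
58^10 = 58^8 · 58^2 ≡ 52 · 46 ≡ 22 (mod 79).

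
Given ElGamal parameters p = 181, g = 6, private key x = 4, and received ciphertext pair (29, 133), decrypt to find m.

152

Shared mask s = c₁^x mod p = 29^4 mod 181.
29^1 ≡ 29 (mod 181)
29^2 = (29^1)^2 ≡ 29^2 = 841 ≡ 117 (mod 181)
29^4 = (29^2)^2 ≡ 117^2 = 13689 ≡ 114 (mod 181)
So s = 114; s⁻¹ ≡ 27 (mod 181).
m = c₂ · s⁻¹ mod 181 = 133 · 27 mod 181 = 152.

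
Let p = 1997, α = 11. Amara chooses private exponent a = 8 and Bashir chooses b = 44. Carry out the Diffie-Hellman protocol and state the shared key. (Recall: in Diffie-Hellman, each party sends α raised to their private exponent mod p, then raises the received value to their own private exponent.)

Bashir sends B = α^b mod p = 11^44 mod 1997.
11^1 ≡ 11 (mod 1997)
11^2 = (11^1)^2 ≡ 11^2 = 121 ≡ 121 (mod 1997)
11^4 = (11^2)^2 ≡ 121^2 = 14641 ≡ 662 (mod 1997)
11^8 = (11^4)^2 ≡ 662^2 = 438244 ≡ 901 (mod 1997)
11^16 = (11^8)^2 ≡ 901^2 = 811801 ≡ 1019 (mod 1997)
11^32 = (11^16)^2 ≡ 1019^2 = 1038361 ≡ 1918 (mod 1997)
11^44 = 11^32 · 11^8 · 11^4 ≡ 1918 · 901 · 662 ≡ 714 (mod 1997).
So B = 714. Amara then computes K = B^a mod p = 714^8 mod 1997.
714^1 ≡ 714 (mod 1997)
714^2 = (714^1)^2 ≡ 714^2 = 509796 ≡ 561 (mod 1997)
714^4 = (714^2)^2 ≡ 561^2 = 314721 ≡ 1192 (mod 1997)
714^8 = (714^4)^2 ≡ 1192^2 = 1420864 ≡ 997 (mod 1997)

997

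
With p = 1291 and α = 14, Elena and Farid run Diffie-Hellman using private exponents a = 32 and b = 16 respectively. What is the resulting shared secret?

1109

Farid sends B = α^b mod p = 14^16 mod 1291.
14^1 ≡ 14 (mod 1291)
14^2 = (14^1)^2 ≡ 14^2 = 196 ≡ 196 (mod 1291)
14^4 = (14^2)^2 ≡ 196^2 = 38416 ≡ 977 (mod 1291)
14^8 = (14^4)^2 ≡ 977^2 = 954529 ≡ 480 (mod 1291)
14^16 = (14^8)^2 ≡ 480^2 = 230400 ≡ 602 (mod 1291)
So B = 602. Elena then computes K = B^a mod p = 602^32 mod 1291.
602^1 ≡ 602 (mod 1291)
602^2 = (602^1)^2 ≡ 602^2 = 362404 ≡ 924 (mod 1291)
602^4 = (602^2)^2 ≡ 924^2 = 853776 ≡ 425 (mod 1291)
602^8 = (602^4)^2 ≡ 425^2 = 180625 ≡ 1176 (mod 1291)
602^16 = (602^8)^2 ≡ 1176^2 = 1382976 ≡ 315 (mod 1291)
602^32 = (602^16)^2 ≡ 315^2 = 99225 ≡ 1109 (mod 1291)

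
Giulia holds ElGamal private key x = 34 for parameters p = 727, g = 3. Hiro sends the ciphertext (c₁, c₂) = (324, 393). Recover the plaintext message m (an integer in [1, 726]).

Shared mask s = c₁^x mod p = 324^34 mod 727.
324^1 ≡ 324 (mod 727)
324^2 = (324^1)^2 ≡ 324^2 = 104976 ≡ 288 (mod 727)
324^4 = (324^2)^2 ≡ 288^2 = 82944 ≡ 66 (mod 727)
324^8 = (324^4)^2 ≡ 66^2 = 4356 ≡ 721 (mod 727)
324^16 = (324^8)^2 ≡ 721^2 = 519841 ≡ 36 (mod 727)
324^32 = (324^16)^2 ≡ 36^2 = 1296 ≡ 569 (mod 727)
324^34 = 324^32 · 324^2 ≡ 569 · 288 ≡ 297 (mod 727).
So s = 297; s⁻¹ ≡ 563 (mod 727).
m = c₂ · s⁻¹ mod 727 = 393 · 563 mod 727 = 251.

251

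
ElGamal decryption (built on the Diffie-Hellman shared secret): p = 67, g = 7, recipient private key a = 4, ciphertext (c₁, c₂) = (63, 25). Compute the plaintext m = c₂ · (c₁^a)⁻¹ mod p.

Shared mask s = c₁^a mod p = 63^4 mod 67.
63^1 ≡ 63 (mod 67)
63^2 = (63^1)^2 ≡ 63^2 = 3969 ≡ 16 (mod 67)
63^4 = (63^2)^2 ≡ 16^2 = 256 ≡ 55 (mod 67)
So s = 55; s⁻¹ ≡ 39 (mod 67).
m = c₂ · s⁻¹ mod 67 = 25 · 39 mod 67 = 37.

37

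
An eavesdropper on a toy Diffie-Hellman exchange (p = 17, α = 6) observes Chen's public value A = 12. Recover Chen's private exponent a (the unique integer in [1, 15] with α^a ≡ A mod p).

3

Try successive powers of 6 modulo 17:
6^1 ≡ 6
6^2 ≡ 2
6^3 ≡ 12
Found: a = 3.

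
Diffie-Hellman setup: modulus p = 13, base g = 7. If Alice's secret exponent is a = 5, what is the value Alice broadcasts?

11

Public value = 7^5 mod 13.
7^1 ≡ 7 (mod 13)
7^2 = (7^1)^2 ≡ 7^2 = 49 ≡ 10 (mod 13)
7^4 = (7^2)^2 ≡ 10^2 = 100 ≡ 9 (mod 13)
7^5 = 7^4 · 7^1 ≡ 9 · 7 ≡ 11 (mod 13).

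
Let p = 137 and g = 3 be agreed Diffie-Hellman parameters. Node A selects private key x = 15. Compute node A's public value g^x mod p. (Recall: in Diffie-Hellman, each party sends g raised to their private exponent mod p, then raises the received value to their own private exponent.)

Public value = 3^15 mod 137.
3^1 ≡ 3 (mod 137)
3^2 = (3^1)^2 ≡ 3^2 = 9 ≡ 9 (mod 137)
3^4 = (3^2)^2 ≡ 9^2 = 81 ≡ 81 (mod 137)
3^8 = (3^4)^2 ≡ 81^2 = 6561 ≡ 122 (mod 137)
3^15 = 3^8 · 3^4 · 3^2 · 3^1 ≡ 122 · 81 · 9 · 3 ≡ 75 (mod 137).

75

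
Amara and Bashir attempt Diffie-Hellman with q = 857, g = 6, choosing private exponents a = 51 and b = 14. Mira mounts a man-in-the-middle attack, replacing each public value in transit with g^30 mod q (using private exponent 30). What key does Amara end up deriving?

591

Amara receives Mira's public value M = 6^30 mod 857 instead of the honest one.
6^1 ≡ 6 (mod 857)
6^2 = (6^1)^2 ≡ 6^2 = 36 ≡ 36 (mod 857)
6^4 = (6^2)^2 ≡ 36^2 = 1296 ≡ 439 (mod 857)
6^8 = (6^4)^2 ≡ 439^2 = 192721 ≡ 753 (mod 857)
6^16 = (6^8)^2 ≡ 753^2 = 567009 ≡ 532 (mod 857)
6^30 = 6^16 · 6^8 · 6^4 · 6^2 ≡ 532 · 753 · 439 · 36 ≡ 244 (mod 857).
So M = 244. Amara computes K = M^51 mod 857.
244^1 ≡ 244 (mod 857)
244^2 = (244^1)^2 ≡ 244^2 = 59536 ≡ 403 (mod 857)
244^4 = (244^2)^2 ≡ 403^2 = 162409 ≡ 436 (mod 857)
244^8 = (244^4)^2 ≡ 436^2 = 190096 ≡ 699 (mod 857)
244^16 = (244^8)^2 ≡ 699^2 = 488601 ≡ 111 (mod 857)
244^32 = (244^16)^2 ≡ 111^2 = 12321 ≡ 323 (mod 857)
244^51 = 244^32 · 244^16 · 244^2 · 244^1 ≡ 323 · 111 · 403 · 244 ≡ 591 (mod 857).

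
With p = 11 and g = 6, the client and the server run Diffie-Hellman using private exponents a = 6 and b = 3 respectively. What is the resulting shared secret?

4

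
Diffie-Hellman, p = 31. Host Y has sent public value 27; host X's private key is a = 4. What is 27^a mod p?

Shared key K = 27^4 mod 31.
27^1 ≡ 27 (mod 31)
27^2 = (27^1)^2 ≡ 27^2 = 729 ≡ 16 (mod 31)
27^4 = (27^2)^2 ≡ 16^2 = 256 ≡ 8 (mod 31)

8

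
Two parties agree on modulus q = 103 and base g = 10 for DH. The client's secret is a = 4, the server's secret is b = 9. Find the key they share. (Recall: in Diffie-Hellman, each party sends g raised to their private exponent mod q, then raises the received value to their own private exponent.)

The server sends B = g^b mod q = 10^9 mod 103.
10^1 ≡ 10 (mod 103)
10^2 = (10^1)^2 ≡ 10^2 = 100 ≡ 100 (mod 103)
10^4 = (10^2)^2 ≡ 100^2 = 10000 ≡ 9 (mod 103)
10^8 = (10^4)^2 ≡ 9^2 = 81 ≡ 81 (mod 103)
10^9 = 10^8 · 10^1 ≡ 81 · 10 ≡ 89 (mod 103).
So B = 89. The client then computes K = B^a mod q = 89^4 mod 103.
89^1 ≡ 89 (mod 103)
89^2 = (89^1)^2 ≡ 89^2 = 7921 ≡ 93 (mod 103)
89^4 = (89^2)^2 ≡ 93^2 = 8649 ≡ 100 (mod 103)

100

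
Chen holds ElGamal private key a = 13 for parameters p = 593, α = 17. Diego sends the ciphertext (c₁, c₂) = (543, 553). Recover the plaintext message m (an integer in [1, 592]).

165

Shared mask s = c₁^a mod p = 543^13 mod 593.
543^1 ≡ 543 (mod 593)
543^2 = (543^1)^2 ≡ 543^2 = 294849 ≡ 128 (mod 593)
543^4 = (543^2)^2 ≡ 128^2 = 16384 ≡ 373 (mod 593)
543^8 = (543^4)^2 ≡ 373^2 = 139129 ≡ 367 (mod 593)
543^13 = 543^8 · 543^4 · 543^1 ≡ 367 · 373 · 543 ≡ 449 (mod 593).
So s = 449; s⁻¹ ≡ 70 (mod 593).
m = c₂ · s⁻¹ mod 593 = 553 · 70 mod 593 = 165.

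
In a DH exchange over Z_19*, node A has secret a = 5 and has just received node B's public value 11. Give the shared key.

Shared key K = 11^5 mod 19.
11^1 ≡ 11 (mod 19)
11^2 = (11^1)^2 ≡ 11^2 = 121 ≡ 7 (mod 19)
11^4 = (11^2)^2 ≡ 7^2 = 49 ≡ 11 (mod 19)
11^5 = 11^4 · 11^1 ≡ 11 · 11 ≡ 7 (mod 19).

7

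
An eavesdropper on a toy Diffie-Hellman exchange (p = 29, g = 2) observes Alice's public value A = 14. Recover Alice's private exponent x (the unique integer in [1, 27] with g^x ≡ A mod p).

Try successive powers of 2 modulo 29:
2^1 ≡ 2
2^2 ≡ 4
2^3 ≡ 8
2^4 ≡ 16
2^5 ≡ 3
2^6 ≡ 6
2^7 ≡ 12
2^8 ≡ 24
2^9 ≡ 19
2^10 ≡ 9
2^11 ≡ 18
2^12 ≡ 7
2^13 ≡ 14
Found: x = 13.

13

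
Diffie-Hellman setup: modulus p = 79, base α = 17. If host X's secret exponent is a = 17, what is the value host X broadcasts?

Public value = 17^17 (mod 79).
17^1 ≡ 17 (mod 79)
17^2 = (17^1)^2 ≡ 17^2 = 289 ≡ 52 (mod 79)
17^4 = (17^2)^2 ≡ 52^2 = 2704 ≡ 18 (mod 79)
17^8 = (17^4)^2 ≡ 18^2 = 324 ≡ 8 (mod 79)
17^16 = (17^8)^2 ≡ 8^2 = 64 ≡ 64 (mod 79)
17^17 = 17^16 · 17^1 ≡ 64 · 17 ≡ 61 (mod 79).

61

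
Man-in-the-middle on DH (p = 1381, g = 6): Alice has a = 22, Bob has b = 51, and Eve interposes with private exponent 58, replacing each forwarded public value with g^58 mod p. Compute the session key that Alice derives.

453

Alice receives Eve's public value M = 6^58 mod 1381 instead of the honest one.
6^1 ≡ 6 (mod 1381)
6^2 = (6^1)^2 ≡ 6^2 = 36 ≡ 36 (mod 1381)
6^4 = (6^2)^2 ≡ 36^2 = 1296 ≡ 1296 (mod 1381)
6^8 = (6^4)^2 ≡ 1296^2 = 1679616 ≡ 320 (mod 1381)
6^16 = (6^8)^2 ≡ 320^2 = 102400 ≡ 206 (mod 1381)
6^32 = (6^16)^2 ≡ 206^2 = 42436 ≡ 1006 (mod 1381)
6^58 = 6^32 · 6^16 · 6^8 · 6^2 ≡ 1006 · 206 · 320 · 36 ≡ 543 (mod 1381).
So M = 543. Alice computes K = M^22 mod 1381.
543^1 ≡ 543 (mod 1381)
543^2 = (543^1)^2 ≡ 543^2 = 294849 ≡ 696 (mod 1381)
543^4 = (543^2)^2 ≡ 696^2 = 484416 ≡ 1066 (mod 1381)
543^8 = (543^4)^2 ≡ 1066^2 = 1136356 ≡ 1174 (mod 1381)
543^16 = (543^8)^2 ≡ 1174^2 = 1378276 ≡ 38 (mod 1381)
543^22 = 543^16 · 543^4 · 543^2 ≡ 38 · 1066 · 696 ≡ 453 (mod 1381).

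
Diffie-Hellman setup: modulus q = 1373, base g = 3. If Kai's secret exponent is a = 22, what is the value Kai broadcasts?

900

Public value = 3^22 (mod 1373).
3^1 ≡ 3 (mod 1373)
3^2 = (3^1)^2 ≡ 3^2 = 9 ≡ 9 (mod 1373)
3^4 = (3^2)^2 ≡ 9^2 = 81 ≡ 81 (mod 1373)
3^8 = (3^4)^2 ≡ 81^2 = 6561 ≡ 1069 (mod 1373)
3^16 = (3^8)^2 ≡ 1069^2 = 1142761 ≡ 425 (mod 1373)
3^22 = 3^16 · 3^4 · 3^2 ≡ 425 · 81 · 9 ≡ 900 (mod 1373).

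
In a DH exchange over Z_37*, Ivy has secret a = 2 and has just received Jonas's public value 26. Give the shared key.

Shared key K = 26^2 mod 37.
26^1 ≡ 26 (mod 37)
26^2 = (26^1)^2 ≡ 26^2 = 676 ≡ 10 (mod 37)

10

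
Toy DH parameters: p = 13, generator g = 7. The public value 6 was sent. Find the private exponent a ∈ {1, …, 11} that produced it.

7

Try successive powers of 7 modulo 13:
7^1 ≡ 7
7^2 ≡ 10
7^3 ≡ 5
7^4 ≡ 9
7^5 ≡ 11
7^6 ≡ 12
7^7 ≡ 6
Found: a = 7.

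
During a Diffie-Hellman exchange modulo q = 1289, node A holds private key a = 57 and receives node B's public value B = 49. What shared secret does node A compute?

Shared key K = 49^57 mod 1289.
49^1 ≡ 49 (mod 1289)
49^2 = (49^1)^2 ≡ 49^2 = 2401 ≡ 1112 (mod 1289)
49^4 = (49^2)^2 ≡ 1112^2 = 1236544 ≡ 393 (mod 1289)
49^8 = (49^4)^2 ≡ 393^2 = 154449 ≡ 1058 (mod 1289)
49^16 = (49^8)^2 ≡ 1058^2 = 1119364 ≡ 512 (mod 1289)
49^32 = (49^16)^2 ≡ 512^2 = 262144 ≡ 477 (mod 1289)
49^57 = 49^32 · 49^16 · 49^8 · 49^1 ≡ 477 · 512 · 1058 · 49 ≡ 1187 (mod 1289).

1187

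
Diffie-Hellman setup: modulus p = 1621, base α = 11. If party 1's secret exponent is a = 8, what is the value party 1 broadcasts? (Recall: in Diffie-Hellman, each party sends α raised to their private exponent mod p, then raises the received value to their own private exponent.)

Public value = 11^8 (mod 1621).
11^1 ≡ 11 (mod 1621)
11^2 = (11^1)^2 ≡ 11^2 = 121 ≡ 121 (mod 1621)
11^4 = (11^2)^2 ≡ 121^2 = 14641 ≡ 52 (mod 1621)
11^8 = (11^4)^2 ≡ 52^2 = 2704 ≡ 1083 (mod 1621)

1083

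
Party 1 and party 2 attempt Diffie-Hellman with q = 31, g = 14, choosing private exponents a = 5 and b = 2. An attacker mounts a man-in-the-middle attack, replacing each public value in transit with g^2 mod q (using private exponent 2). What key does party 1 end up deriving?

Party 1 receives an attacker's public value M = 14^2 mod 31 instead of the honest one.
14^1 ≡ 14 (mod 31)
14^2 = (14^1)^2 ≡ 14^2 = 196 ≡ 10 (mod 31)
So M = 10. Party 1 computes K = M^5 mod 31.
10^1 ≡ 10 (mod 31)
10^2 = (10^1)^2 ≡ 10^2 = 100 ≡ 7 (mod 31)
10^4 = (10^2)^2 ≡ 7^2 = 49 ≡ 18 (mod 31)
10^5 = 10^4 · 10^1 ≡ 18 · 10 ≡ 25 (mod 31).

25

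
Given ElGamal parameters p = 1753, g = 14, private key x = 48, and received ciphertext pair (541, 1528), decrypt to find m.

188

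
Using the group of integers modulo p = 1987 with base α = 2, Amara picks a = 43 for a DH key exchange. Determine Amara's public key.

1206

Public value = 2^43 mod 1987.
2^1 ≡ 2 (mod 1987)
2^2 = (2^1)^2 ≡ 2^2 = 4 ≡ 4 (mod 1987)
2^4 = (2^2)^2 ≡ 4^2 = 16 ≡ 16 (mod 1987)
2^8 = (2^4)^2 ≡ 16^2 = 256 ≡ 256 (mod 1987)
2^16 = (2^8)^2 ≡ 256^2 = 65536 ≡ 1952 (mod 1987)
2^32 = (2^16)^2 ≡ 1952^2 = 3810304 ≡ 1225 (mod 1987)
2^43 = 2^32 · 2^8 · 2^2 · 2^1 ≡ 1225 · 256 · 4 · 2 ≡ 1206 (mod 1987).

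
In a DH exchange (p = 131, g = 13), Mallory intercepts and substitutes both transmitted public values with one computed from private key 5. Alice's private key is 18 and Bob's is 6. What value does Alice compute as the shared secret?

45

Alice receives Mallory's public value M = 13^5 mod 131 instead of the honest one.
13^1 ≡ 13 (mod 131)
13^2 = (13^1)^2 ≡ 13^2 = 169 ≡ 38 (mod 131)
13^4 = (13^2)^2 ≡ 38^2 = 1444 ≡ 3 (mod 131)
13^5 = 13^4 · 13^1 ≡ 3 · 13 ≡ 39 (mod 131).
So M = 39. Alice computes K = M^18 mod 131.
39^1 ≡ 39 (mod 131)
39^2 = (39^1)^2 ≡ 39^2 = 1521 ≡ 80 (mod 131)
39^4 = (39^2)^2 ≡ 80^2 = 6400 ≡ 112 (mod 131)
39^8 = (39^4)^2 ≡ 112^2 = 12544 ≡ 99 (mod 131)
39^16 = (39^8)^2 ≡ 99^2 = 9801 ≡ 107 (mod 131)
39^18 = 39^16 · 39^2 ≡ 107 · 80 ≡ 45 (mod 131).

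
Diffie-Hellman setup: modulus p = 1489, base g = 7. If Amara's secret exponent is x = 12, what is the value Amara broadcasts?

324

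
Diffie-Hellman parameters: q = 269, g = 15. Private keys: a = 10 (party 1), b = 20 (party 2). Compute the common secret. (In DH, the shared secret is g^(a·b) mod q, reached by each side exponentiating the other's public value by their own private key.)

Party 2 sends B = g^b mod q = 15^20 mod 269.
15^1 ≡ 15 (mod 269)
15^2 = (15^1)^2 ≡ 15^2 = 225 ≡ 225 (mod 269)
15^4 = (15^2)^2 ≡ 225^2 = 50625 ≡ 53 (mod 269)
15^8 = (15^4)^2 ≡ 53^2 = 2809 ≡ 119 (mod 269)
15^16 = (15^8)^2 ≡ 119^2 = 14161 ≡ 173 (mod 269)
15^20 = 15^16 · 15^4 ≡ 173 · 53 ≡ 23 (mod 269).
So B = 23. Party 1 then computes K = B^a mod q = 23^10 mod 269.
23^1 ≡ 23 (mod 269)
23^2 = (23^1)^2 ≡ 23^2 = 529 ≡ 260 (mod 269)
23^4 = (23^2)^2 ≡ 260^2 = 67600 ≡ 81 (mod 269)
23^8 = (23^4)^2 ≡ 81^2 = 6561 ≡ 105 (mod 269)
23^10 = 23^8 · 23^2 ≡ 105 · 260 ≡ 131 (mod 269).

131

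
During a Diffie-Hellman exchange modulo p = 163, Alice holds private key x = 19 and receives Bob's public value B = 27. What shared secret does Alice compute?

99

Shared key K = 27^19 mod 163.
27^1 ≡ 27 (mod 163)
27^2 = (27^1)^2 ≡ 27^2 = 729 ≡ 77 (mod 163)
27^4 = (27^2)^2 ≡ 77^2 = 5929 ≡ 61 (mod 163)
27^8 = (27^4)^2 ≡ 61^2 = 3721 ≡ 135 (mod 163)
27^16 = (27^8)^2 ≡ 135^2 = 18225 ≡ 132 (mod 163)
27^19 = 27^16 · 27^2 · 27^1 ≡ 132 · 77 · 27 ≡ 99 (mod 163).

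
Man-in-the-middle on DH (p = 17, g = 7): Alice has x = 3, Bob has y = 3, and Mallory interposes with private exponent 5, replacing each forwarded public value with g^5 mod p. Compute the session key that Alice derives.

Alice receives Mallory's public value M = 7^5 mod 17 instead of the honest one.
7^1 ≡ 7 (mod 17)
7^2 = (7^1)^2 ≡ 7^2 = 49 ≡ 15 (mod 17)
7^4 = (7^2)^2 ≡ 15^2 = 225 ≡ 4 (mod 17)
7^5 = 7^4 · 7^1 ≡ 4 · 7 ≡ 11 (mod 17).
So M = 11. Alice computes K = M^3 mod 17.
11^1 ≡ 11 (mod 17)
11^2 = (11^1)^2 ≡ 11^2 = 121 ≡ 2 (mod 17)
11^3 = 11^2 · 11^1 ≡ 2 · 11 ≡ 5 (mod 17).

5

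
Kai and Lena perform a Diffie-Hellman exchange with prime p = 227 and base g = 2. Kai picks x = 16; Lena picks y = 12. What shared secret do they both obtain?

Lena sends B = g^y mod p = 2^12 mod 227.
2^1 ≡ 2 (mod 227)
2^2 = (2^1)^2 ≡ 2^2 = 4 ≡ 4 (mod 227)
2^4 = (2^2)^2 ≡ 4^2 = 16 ≡ 16 (mod 227)
2^8 = (2^4)^2 ≡ 16^2 = 256 ≡ 29 (mod 227)
2^12 = 2^8 · 2^4 ≡ 29 · 16 ≡ 10 (mod 227).
So B = 10. Kai then computes K = B^x mod p = 10^16 mod 227.
10^1 ≡ 10 (mod 227)
10^2 = (10^1)^2 ≡ 10^2 = 100 ≡ 100 (mod 227)
10^4 = (10^2)^2 ≡ 100^2 = 10000 ≡ 12 (mod 227)
10^8 = (10^4)^2 ≡ 12^2 = 144 ≡ 144 (mod 227)
10^16 = (10^8)^2 ≡ 144^2 = 20736 ≡ 79 (mod 227)

79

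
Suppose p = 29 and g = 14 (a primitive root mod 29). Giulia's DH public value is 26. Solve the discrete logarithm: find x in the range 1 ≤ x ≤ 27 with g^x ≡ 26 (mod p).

Try successive powers of 14 modulo 29:
14^1 ≡ 14
14^2 ≡ 22
14^3 ≡ 18
14^4 ≡ 20
14^5 ≡ 19
14^6 ≡ 5
14^7 ≡ 12
14^8 ≡ 23
14^9 ≡ 3
14^10 ≡ 13
14^11 ≡ 8
14^12 ≡ 25
14^13 ≡ 2
14^14 ≡ 28
14^15 ≡ 15
14^16 ≡ 7
14^17 ≡ 11
14^18 ≡ 9
14^19 ≡ 10
14^20 ≡ 24
14^21 ≡ 17
14^22 ≡ 6
14^23 ≡ 26
Found: x = 23.

23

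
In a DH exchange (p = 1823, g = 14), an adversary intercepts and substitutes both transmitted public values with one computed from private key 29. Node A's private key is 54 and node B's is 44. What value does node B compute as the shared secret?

1496

Node B receives an adversary's public value M = 14^29 mod 1823 instead of the honest one.
14^1 ≡ 14 (mod 1823)
14^2 = (14^1)^2 ≡ 14^2 = 196 ≡ 196 (mod 1823)
14^4 = (14^2)^2 ≡ 196^2 = 38416 ≡ 133 (mod 1823)
14^8 = (14^4)^2 ≡ 133^2 = 17689 ≡ 1282 (mod 1823)
14^16 = (14^8)^2 ≡ 1282^2 = 1643524 ≡ 1001 (mod 1823)
14^29 = 14^16 · 14^8 · 14^4 · 14^1 ≡ 1001 · 1282 · 133 · 14 ≡ 1179 (mod 1823).
So M = 1179. Node B computes K = M^44 mod 1823.
1179^1 ≡ 1179 (mod 1823)
1179^2 = (1179^1)^2 ≡ 1179^2 = 1390041 ≡ 915 (mod 1823)
1179^4 = (1179^2)^2 ≡ 915^2 = 837225 ≡ 468 (mod 1823)
1179^8 = (1179^4)^2 ≡ 468^2 = 219024 ≡ 264 (mod 1823)
1179^16 = (1179^8)^2 ≡ 264^2 = 69696 ≡ 422 (mod 1823)
1179^32 = (1179^16)^2 ≡ 422^2 = 178084 ≡ 1253 (mod 1823)
1179^44 = 1179^32 · 1179^8 · 1179^4 ≡ 1253 · 264 · 468 ≡ 1496 (mod 1823).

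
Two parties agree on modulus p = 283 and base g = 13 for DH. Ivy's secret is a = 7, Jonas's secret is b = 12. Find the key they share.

Jonas sends B = g^b mod p = 13^12 mod 283.
13^1 ≡ 13 (mod 283)
13^2 = (13^1)^2 ≡ 13^2 = 169 ≡ 169 (mod 283)
13^4 = (13^2)^2 ≡ 169^2 = 28561 ≡ 261 (mod 283)
13^8 = (13^4)^2 ≡ 261^2 = 68121 ≡ 201 (mod 283)
13^12 = 13^8 · 13^4 ≡ 201 · 261 ≡ 106 (mod 283).
So B = 106. Ivy then computes K = B^a mod p = 106^7 mod 283.
106^1 ≡ 106 (mod 283)
106^2 = (106^1)^2 ≡ 106^2 = 11236 ≡ 199 (mod 283)
106^4 = (106^2)^2 ≡ 199^2 = 39601 ≡ 264 (mod 283)
106^7 = 106^4 · 106^2 · 106^1 ≡ 264 · 199 · 106 ≡ 225 (mod 283).

225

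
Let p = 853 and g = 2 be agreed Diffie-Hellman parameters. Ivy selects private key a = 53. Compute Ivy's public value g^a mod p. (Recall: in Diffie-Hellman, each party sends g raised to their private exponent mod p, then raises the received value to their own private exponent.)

Public value = 2^53 mod 853.
2^1 ≡ 2 (mod 853)
2^2 = (2^1)^2 ≡ 2^2 = 4 ≡ 4 (mod 853)
2^4 = (2^2)^2 ≡ 4^2 = 16 ≡ 16 (mod 853)
2^8 = (2^4)^2 ≡ 16^2 = 256 ≡ 256 (mod 853)
2^16 = (2^8)^2 ≡ 256^2 = 65536 ≡ 708 (mod 853)
2^32 = (2^16)^2 ≡ 708^2 = 501264 ≡ 553 (mod 853)
2^53 = 2^32 · 2^16 · 2^4 · 2^1 ≡ 553 · 708 · 16 · 2 ≡ 757 (mod 853).

757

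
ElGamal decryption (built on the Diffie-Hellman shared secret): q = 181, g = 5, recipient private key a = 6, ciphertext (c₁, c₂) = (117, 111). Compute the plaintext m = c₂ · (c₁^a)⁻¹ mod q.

143

Shared mask s = c₁^a mod q = 117^6 mod 181.
117^1 ≡ 117 (mod 181)
117^2 = (117^1)^2 ≡ 117^2 = 13689 ≡ 114 (mod 181)
117^4 = (117^2)^2 ≡ 114^2 = 12996 ≡ 145 (mod 181)
117^6 = 117^4 · 117^2 ≡ 145 · 114 ≡ 59 (mod 181).
So s = 59; s⁻¹ ≡ 135 (mod 181).
m = c₂ · s⁻¹ mod 181 = 111 · 135 mod 181 = 143.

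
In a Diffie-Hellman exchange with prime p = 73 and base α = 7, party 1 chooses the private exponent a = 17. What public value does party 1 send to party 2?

56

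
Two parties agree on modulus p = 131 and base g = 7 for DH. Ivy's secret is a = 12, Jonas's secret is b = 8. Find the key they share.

Jonas sends B = g^b mod p = 7^8 mod 131.
7^1 ≡ 7 (mod 131)
7^2 = (7^1)^2 ≡ 7^2 = 49 ≡ 49 (mod 131)
7^4 = (7^2)^2 ≡ 49^2 = 2401 ≡ 43 (mod 131)
7^8 = (7^4)^2 ≡ 43^2 = 1849 ≡ 15 (mod 131)
So B = 15. Ivy then computes K = B^a mod p = 15^12 mod 131.
15^1 ≡ 15 (mod 131)
15^2 = (15^1)^2 ≡ 15^2 = 225 ≡ 94 (mod 131)
15^4 = (15^2)^2 ≡ 94^2 = 8836 ≡ 59 (mod 131)
15^8 = (15^4)^2 ≡ 59^2 = 3481 ≡ 75 (mod 131)
15^12 = 15^8 · 15^4 ≡ 75 · 59 ≡ 102 (mod 131).

102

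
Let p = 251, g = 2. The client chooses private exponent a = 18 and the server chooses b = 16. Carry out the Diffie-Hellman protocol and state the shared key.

The client sends A = g^a mod p = 2^18 mod 251.
2^1 ≡ 2 (mod 251)
2^2 = (2^1)^2 ≡ 2^2 = 4 ≡ 4 (mod 251)
2^4 = (2^2)^2 ≡ 4^2 = 16 ≡ 16 (mod 251)
2^8 = (2^4)^2 ≡ 16^2 = 256 ≡ 5 (mod 251)
2^16 = (2^8)^2 ≡ 5^2 = 25 ≡ 25 (mod 251)
2^18 = 2^16 · 2^2 ≡ 25 · 4 ≡ 100 (mod 251).
So A = 100. The server then computes K = A^b mod p = 100^16 mod 251.
100^1 ≡ 100 (mod 251)
100^2 = (100^1)^2 ≡ 100^2 = 10000 ≡ 211 (mod 251)
100^4 = (100^2)^2 ≡ 211^2 = 44521 ≡ 94 (mod 251)
100^8 = (100^4)^2 ≡ 94^2 = 8836 ≡ 51 (mod 251)
100^16 = (100^8)^2 ≡ 51^2 = 2601 ≡ 91 (mod 251)

91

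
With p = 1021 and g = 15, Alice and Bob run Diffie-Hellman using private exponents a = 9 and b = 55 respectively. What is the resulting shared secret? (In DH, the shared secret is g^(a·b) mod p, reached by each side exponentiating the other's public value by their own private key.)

514

Bob sends B = g^b mod p = 15^55 mod 1021.
15^1 ≡ 15 (mod 1021)
15^2 = (15^1)^2 ≡ 15^2 = 225 ≡ 225 (mod 1021)
15^4 = (15^2)^2 ≡ 225^2 = 50625 ≡ 596 (mod 1021)
15^8 = (15^4)^2 ≡ 596^2 = 355216 ≡ 929 (mod 1021)
15^16 = (15^8)^2 ≡ 929^2 = 863041 ≡ 296 (mod 1021)
15^32 = (15^16)^2 ≡ 296^2 = 87616 ≡ 831 (mod 1021)
15^55 = 15^32 · 15^16 · 15^4 · 15^2 · 15^1 ≡ 831 · 296 · 596 · 225 · 15 ≡ 181 (mod 1021).
So B = 181. Alice then computes K = B^a mod p = 181^9 mod 1021.
181^1 ≡ 181 (mod 1021)
181^2 = (181^1)^2 ≡ 181^2 = 32761 ≡ 89 (mod 1021)
181^4 = (181^2)^2 ≡ 89^2 = 7921 ≡ 774 (mod 1021)
181^8 = (181^4)^2 ≡ 774^2 = 599076 ≡ 770 (mod 1021)
181^9 = 181^8 · 181^1 ≡ 770 · 181 ≡ 514 (mod 1021).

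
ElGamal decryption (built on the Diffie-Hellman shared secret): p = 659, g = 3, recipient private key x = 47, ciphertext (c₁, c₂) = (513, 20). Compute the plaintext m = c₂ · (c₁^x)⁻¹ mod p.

Shared mask s = c₁^x mod p = 513^47 mod 659.
513^1 ≡ 513 (mod 659)
513^2 = (513^1)^2 ≡ 513^2 = 263169 ≡ 228 (mod 659)
513^4 = (513^2)^2 ≡ 228^2 = 51984 ≡ 582 (mod 659)
513^8 = (513^4)^2 ≡ 582^2 = 338724 ≡ 657 (mod 659)
513^16 = (513^8)^2 ≡ 657^2 = 431649 ≡ 4 (mod 659)
513^32 = (513^16)^2 ≡ 4^2 = 16 ≡ 16 (mod 659)
513^47 = 513^32 · 513^8 · 513^4 · 513^2 · 513^1 ≡ 16 · 657 · 582 · 228 · 513 ≡ 144 (mod 659).
So s = 144; s⁻¹ ≡ 389 (mod 659).
m = c₂ · s⁻¹ mod 659 = 20 · 389 mod 659 = 531.

531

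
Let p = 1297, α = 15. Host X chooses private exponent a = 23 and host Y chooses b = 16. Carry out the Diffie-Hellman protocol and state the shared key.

Host X sends A = α^a mod p = 15^23 mod 1297.
15^1 ≡ 15 (mod 1297)
15^2 = (15^1)^2 ≡ 15^2 = 225 ≡ 225 (mod 1297)
15^4 = (15^2)^2 ≡ 225^2 = 50625 ≡ 42 (mod 1297)
15^8 = (15^4)^2 ≡ 42^2 = 1764 ≡ 467 (mod 1297)
15^16 = (15^8)^2 ≡ 467^2 = 218089 ≡ 193 (mod 1297)
15^23 = 15^16 · 15^4 · 15^2 · 15^1 ≡ 193 · 42 · 225 · 15 ≡ 129 (mod 1297).
So A = 129. Host Y then computes K = A^b mod p = 129^16 mod 1297.
129^1 ≡ 129 (mod 1297)
129^2 = (129^1)^2 ≡ 129^2 = 16641 ≡ 1077 (mod 1297)
129^4 = (129^2)^2 ≡ 1077^2 = 1159929 ≡ 411 (mod 1297)
129^8 = (129^4)^2 ≡ 411^2 = 168921 ≡ 311 (mod 1297)
129^16 = (129^8)^2 ≡ 311^2 = 96721 ≡ 743 (mod 1297)

743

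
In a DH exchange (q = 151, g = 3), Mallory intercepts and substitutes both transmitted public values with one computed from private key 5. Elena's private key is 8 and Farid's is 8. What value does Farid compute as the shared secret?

19

Farid receives Mallory's public value M = 3^5 mod 151 instead of the honest one.
3^1 ≡ 3 (mod 151)
3^2 = (3^1)^2 ≡ 3^2 = 9 ≡ 9 (mod 151)
3^4 = (3^2)^2 ≡ 9^2 = 81 ≡ 81 (mod 151)
3^5 = 3^4 · 3^1 ≡ 81 · 3 ≡ 92 (mod 151).
So M = 92. Farid computes K = M^8 mod 151.
92^1 ≡ 92 (mod 151)
92^2 = (92^1)^2 ≡ 92^2 = 8464 ≡ 8 (mod 151)
92^4 = (92^2)^2 ≡ 8^2 = 64 ≡ 64 (mod 151)
92^8 = (92^4)^2 ≡ 64^2 = 4096 ≡ 19 (mod 151)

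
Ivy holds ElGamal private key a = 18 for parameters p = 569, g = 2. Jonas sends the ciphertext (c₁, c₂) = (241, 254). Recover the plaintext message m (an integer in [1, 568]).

Shared mask s = c₁^a mod p = 241^18 mod 569.
241^1 ≡ 241 (mod 569)
241^2 = (241^1)^2 ≡ 241^2 = 58081 ≡ 43 (mod 569)
241^4 = (241^2)^2 ≡ 43^2 = 1849 ≡ 142 (mod 569)
241^8 = (241^4)^2 ≡ 142^2 = 20164 ≡ 249 (mod 569)
241^16 = (241^8)^2 ≡ 249^2 = 62001 ≡ 549 (mod 569)
241^18 = 241^16 · 241^2 ≡ 549 · 43 ≡ 278 (mod 569).
So s = 278; s⁻¹ ≡ 350 (mod 569).
m = c₂ · s⁻¹ mod 569 = 254 · 350 mod 569 = 136.

136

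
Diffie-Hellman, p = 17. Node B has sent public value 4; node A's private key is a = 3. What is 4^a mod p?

13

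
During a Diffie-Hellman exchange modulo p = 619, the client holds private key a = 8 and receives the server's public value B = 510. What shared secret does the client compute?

571

Shared key K = 510^8 mod 619.
510^1 ≡ 510 (mod 619)
510^2 = (510^1)^2 ≡ 510^2 = 260100 ≡ 120 (mod 619)
510^4 = (510^2)^2 ≡ 120^2 = 14400 ≡ 163 (mod 619)
510^8 = (510^4)^2 ≡ 163^2 = 26569 ≡ 571 (mod 619)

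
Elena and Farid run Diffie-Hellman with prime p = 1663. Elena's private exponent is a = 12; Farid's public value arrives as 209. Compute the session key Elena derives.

Shared key K = 209^12 mod 1663.
209^1 ≡ 209 (mod 1663)
209^2 = (209^1)^2 ≡ 209^2 = 43681 ≡ 443 (mod 1663)
209^4 = (209^2)^2 ≡ 443^2 = 196249 ≡ 15 (mod 1663)
209^8 = (209^4)^2 ≡ 15^2 = 225 ≡ 225 (mod 1663)
209^12 = 209^8 · 209^4 ≡ 225 · 15 ≡ 49 (mod 1663).

49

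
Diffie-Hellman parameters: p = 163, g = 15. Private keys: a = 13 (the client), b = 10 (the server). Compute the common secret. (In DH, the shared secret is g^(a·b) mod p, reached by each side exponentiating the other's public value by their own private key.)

84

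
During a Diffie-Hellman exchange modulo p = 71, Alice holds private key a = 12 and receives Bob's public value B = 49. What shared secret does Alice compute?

16

Shared key K = 49^12 mod 71.
49^1 ≡ 49 (mod 71)
49^2 = (49^1)^2 ≡ 49^2 = 2401 ≡ 58 (mod 71)
49^4 = (49^2)^2 ≡ 58^2 = 3364 ≡ 27 (mod 71)
49^8 = (49^4)^2 ≡ 27^2 = 729 ≡ 19 (mod 71)
49^12 = 49^8 · 49^4 ≡ 19 · 27 ≡ 16 (mod 71).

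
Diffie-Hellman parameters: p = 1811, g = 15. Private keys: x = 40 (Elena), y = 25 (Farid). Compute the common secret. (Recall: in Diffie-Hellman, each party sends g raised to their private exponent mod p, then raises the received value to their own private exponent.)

43

Elena sends A = g^x mod p = 15^40 mod 1811.
15^1 ≡ 15 (mod 1811)
15^2 = (15^1)^2 ≡ 15^2 = 225 ≡ 225 (mod 1811)
15^4 = (15^2)^2 ≡ 225^2 = 50625 ≡ 1728 (mod 1811)
15^8 = (15^4)^2 ≡ 1728^2 = 2985984 ≡ 1456 (mod 1811)
15^16 = (15^8)^2 ≡ 1456^2 = 2119936 ≡ 1066 (mod 1811)
15^32 = (15^16)^2 ≡ 1066^2 = 1136356 ≡ 859 (mod 1811)
15^40 = 15^32 · 15^8 ≡ 859 · 1456 ≡ 1114 (mod 1811).
So A = 1114. Farid then computes K = A^y mod p = 1114^25 mod 1811.
1114^1 ≡ 1114 (mod 1811)
1114^2 = (1114^1)^2 ≡ 1114^2 = 1240996 ≡ 461 (mod 1811)
1114^4 = (1114^2)^2 ≡ 461^2 = 212521 ≡ 634 (mod 1811)
1114^8 = (1114^4)^2 ≡ 634^2 = 401956 ≡ 1725 (mod 1811)
1114^16 = (1114^8)^2 ≡ 1725^2 = 2975625 ≡ 152 (mod 1811)
1114^25 = 1114^16 · 1114^8 · 1114^1 ≡ 152 · 1725 · 1114 ≡ 43 (mod 1811).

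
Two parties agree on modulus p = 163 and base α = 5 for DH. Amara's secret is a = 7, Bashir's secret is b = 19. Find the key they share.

Bashir sends B = α^b mod p = 5^19 mod 163.
5^1 ≡ 5 (mod 163)
5^2 = (5^1)^2 ≡ 5^2 = 25 ≡ 25 (mod 163)
5^4 = (5^2)^2 ≡ 25^2 = 625 ≡ 136 (mod 163)
5^8 = (5^4)^2 ≡ 136^2 = 18496 ≡ 77 (mod 163)
5^16 = (5^8)^2 ≡ 77^2 = 5929 ≡ 61 (mod 163)
5^19 = 5^16 · 5^2 · 5^1 ≡ 61 · 25 · 5 ≡ 127 (mod 163).
So B = 127. Amara then computes K = B^a mod p = 127^7 mod 163.
127^1 ≡ 127 (mod 163)
127^2 = (127^1)^2 ≡ 127^2 = 16129 ≡ 155 (mod 163)
127^4 = (127^2)^2 ≡ 155^2 = 24025 ≡ 64 (mod 163)
127^7 = 127^4 · 127^2 · 127^1 ≡ 64 · 155 · 127 ≡ 13 (mod 163).

13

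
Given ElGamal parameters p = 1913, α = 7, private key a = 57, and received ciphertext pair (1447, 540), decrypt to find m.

Shared mask s = c₁^a mod p = 1447^57 mod 1913.
1447^1 ≡ 1447 (mod 1913)
1447^2 = (1447^1)^2 ≡ 1447^2 = 2093809 ≡ 987 (mod 1913)
1447^4 = (1447^2)^2 ≡ 987^2 = 974169 ≡ 452 (mod 1913)
1447^8 = (1447^4)^2 ≡ 452^2 = 204304 ≡ 1526 (mod 1913)
1447^16 = (1447^8)^2 ≡ 1526^2 = 2328676 ≡ 555 (mod 1913)
1447^32 = (1447^16)^2 ≡ 555^2 = 308025 ≡ 32 (mod 1913)
1447^57 = 1447^32 · 1447^16 · 1447^8 · 1447^1 ≡ 32 · 555 · 1526 · 1447 ≡ 1149 (mod 1913).
So s = 1149; s⁻¹ ≡ 1595 (mod 1913).
m = c₂ · s⁻¹ mod 1913 = 540 · 1595 mod 1913 = 450.

450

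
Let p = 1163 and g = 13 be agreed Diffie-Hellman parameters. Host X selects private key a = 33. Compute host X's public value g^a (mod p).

908

Public value = 13^33 (mod 1163).
13^1 ≡ 13 (mod 1163)
13^2 = (13^1)^2 ≡ 13^2 = 169 ≡ 169 (mod 1163)
13^4 = (13^2)^2 ≡ 169^2 = 28561 ≡ 649 (mod 1163)
13^8 = (13^4)^2 ≡ 649^2 = 421201 ≡ 195 (mod 1163)
13^16 = (13^8)^2 ≡ 195^2 = 38025 ≡ 809 (mod 1163)
13^32 = (13^16)^2 ≡ 809^2 = 654481 ≡ 875 (mod 1163)
13^33 = 13^32 · 13^1 ≡ 875 · 13 ≡ 908 (mod 1163).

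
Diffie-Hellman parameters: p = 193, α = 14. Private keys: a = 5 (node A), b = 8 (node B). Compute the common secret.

81

Node B sends B = α^b mod p = 14^8 mod 193.
14^1 ≡ 14 (mod 193)
14^2 = (14^1)^2 ≡ 14^2 = 196 ≡ 3 (mod 193)
14^4 = (14^2)^2 ≡ 3^2 = 9 ≡ 9 (mod 193)
14^8 = (14^4)^2 ≡ 9^2 = 81 ≡ 81 (mod 193)
So B = 81. Node A then computes K = B^a mod p = 81^5 mod 193.
81^1 ≡ 81 (mod 193)
81^2 = (81^1)^2 ≡ 81^2 = 6561 ≡ 192 (mod 193)
81^4 = (81^2)^2 ≡ 192^2 = 36864 ≡ 1 (mod 193)
81^5 = 81^4 · 81^1 ≡ 1 · 81 ≡ 81 (mod 193).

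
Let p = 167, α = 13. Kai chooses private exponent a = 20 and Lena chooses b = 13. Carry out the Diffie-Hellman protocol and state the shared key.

Lena sends B = α^b mod p = 13^13 mod 167.
13^1 ≡ 13 (mod 167)
13^2 = (13^1)^2 ≡ 13^2 = 169 ≡ 2 (mod 167)
13^4 = (13^2)^2 ≡ 2^2 = 4 ≡ 4 (mod 167)
13^8 = (13^4)^2 ≡ 4^2 = 16 ≡ 16 (mod 167)
13^13 = 13^8 · 13^4 · 13^1 ≡ 16 · 4 · 13 ≡ 164 (mod 167).
So B = 164. Kai then computes K = B^a mod p = 164^20 mod 167.
164^1 ≡ 164 (mod 167)
164^2 = (164^1)^2 ≡ 164^2 = 26896 ≡ 9 (mod 167)
164^4 = (164^2)^2 ≡ 9^2 = 81 ≡ 81 (mod 167)
164^8 = (164^4)^2 ≡ 81^2 = 6561 ≡ 48 (mod 167)
164^16 = (164^8)^2 ≡ 48^2 = 2304 ≡ 133 (mod 167)
164^20 = 164^16 · 164^4 ≡ 133 · 81 ≡ 85 (mod 167).

85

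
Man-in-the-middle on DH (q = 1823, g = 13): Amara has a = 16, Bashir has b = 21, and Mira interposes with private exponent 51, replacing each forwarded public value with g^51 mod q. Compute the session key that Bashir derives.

997

Bashir receives Mira's public value M = 13^51 mod 1823 instead of the honest one.
13^1 ≡ 13 (mod 1823)
13^2 = (13^1)^2 ≡ 13^2 = 169 ≡ 169 (mod 1823)
13^4 = (13^2)^2 ≡ 169^2 = 28561 ≡ 1216 (mod 1823)
13^8 = (13^4)^2 ≡ 1216^2 = 1478656 ≡ 203 (mod 1823)
13^16 = (13^8)^2 ≡ 203^2 = 41209 ≡ 1103 (mod 1823)
13^32 = (13^16)^2 ≡ 1103^2 = 1216609 ≡ 668 (mod 1823)
13^51 = 13^32 · 13^16 · 13^2 · 13^1 ≡ 668 · 1103 · 169 · 13 ≡ 16 (mod 1823).
So M = 16. Bashir computes K = M^21 mod 1823.
16^1 ≡ 16 (mod 1823)
16^2 = (16^1)^2 ≡ 16^2 = 256 ≡ 256 (mod 1823)
16^4 = (16^2)^2 ≡ 256^2 = 65536 ≡ 1731 (mod 1823)
16^8 = (16^4)^2 ≡ 1731^2 = 2996361 ≡ 1172 (mod 1823)
16^16 = (16^8)^2 ≡ 1172^2 = 1373584 ≡ 865 (mod 1823)
16^21 = 16^16 · 16^4 · 16^1 ≡ 865 · 1731 · 16 ≡ 997 (mod 1823).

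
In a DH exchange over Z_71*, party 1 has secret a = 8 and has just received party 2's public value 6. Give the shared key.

40

Shared key K = 6^8 mod 71.
6^1 ≡ 6 (mod 71)
6^2 = (6^1)^2 ≡ 6^2 = 36 ≡ 36 (mod 71)
6^4 = (6^2)^2 ≡ 36^2 = 1296 ≡ 18 (mod 71)
6^8 = (6^4)^2 ≡ 18^2 = 324 ≡ 40 (mod 71)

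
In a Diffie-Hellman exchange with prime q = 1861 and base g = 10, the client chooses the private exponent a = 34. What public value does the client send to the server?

1578

Public value = 10^{34} \pmod{1861}.
10^1 ≡ 10 (mod 1861)
10^2 = (10^1)^2 ≡ 10^2 = 100 ≡ 100 (mod 1861)
10^4 = (10^2)^2 ≡ 100^2 = 10000 ≡ 695 (mod 1861)
10^8 = (10^4)^2 ≡ 695^2 = 483025 ≡ 1026 (mod 1861)
10^16 = (10^8)^2 ≡ 1026^2 = 1052676 ≡ 1211 (mod 1861)
10^32 = (10^16)^2 ≡ 1211^2 = 1466521 ≡ 53 (mod 1861)
10^34 = 10^32 · 10^2 ≡ 53 · 100 ≡ 1578 (mod 1861).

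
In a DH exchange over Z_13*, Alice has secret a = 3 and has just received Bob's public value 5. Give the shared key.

Shared key K = 5^3 mod 13.
5^1 ≡ 5 (mod 13)
5^2 = (5^1)^2 ≡ 5^2 = 25 ≡ 12 (mod 13)
5^3 = 5^2 · 5^1 ≡ 12 · 5 ≡ 8 (mod 13).

8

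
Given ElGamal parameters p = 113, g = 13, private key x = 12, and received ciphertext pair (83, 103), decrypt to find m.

40

Shared mask s = c₁^x mod p = 83^12 mod 113.
83^1 ≡ 83 (mod 113)
83^2 = (83^1)^2 ≡ 83^2 = 6889 ≡ 109 (mod 113)
83^4 = (83^2)^2 ≡ 109^2 = 11881 ≡ 16 (mod 113)
83^8 = (83^4)^2 ≡ 16^2 = 256 ≡ 30 (mod 113)
83^12 = 83^8 · 83^4 ≡ 30 · 16 ≡ 28 (mod 113).
So s = 28; s⁻¹ ≡ 109 (mod 113).
m = c₂ · s⁻¹ mod 113 = 103 · 109 mod 113 = 40.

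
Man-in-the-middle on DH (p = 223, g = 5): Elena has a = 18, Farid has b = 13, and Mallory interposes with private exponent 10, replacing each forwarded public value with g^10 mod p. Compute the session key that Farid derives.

73

Farid receives Mallory's public value M = 5^10 mod 223 instead of the honest one.
5^1 ≡ 5 (mod 223)
5^2 = (5^1)^2 ≡ 5^2 = 25 ≡ 25 (mod 223)
5^4 = (5^2)^2 ≡ 25^2 = 625 ≡ 179 (mod 223)
5^8 = (5^4)^2 ≡ 179^2 = 32041 ≡ 152 (mod 223)
5^10 = 5^8 · 5^2 ≡ 152 · 25 ≡ 9 (mod 223).
So M = 9. Farid computes K = M^13 mod 223.
9^1 ≡ 9 (mod 223)
9^2 = (9^1)^2 ≡ 9^2 = 81 ≡ 81 (mod 223)
9^4 = (9^2)^2 ≡ 81^2 = 6561 ≡ 94 (mod 223)
9^8 = (9^4)^2 ≡ 94^2 = 8836 ≡ 139 (mod 223)
9^13 = 9^8 · 9^4 · 9^1 ≡ 139 · 94 · 9 ≡ 73 (mod 223).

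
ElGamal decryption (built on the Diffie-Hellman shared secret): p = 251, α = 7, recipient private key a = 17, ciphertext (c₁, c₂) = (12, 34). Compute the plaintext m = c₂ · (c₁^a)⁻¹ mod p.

Shared mask s = c₁^a mod p = 12^17 mod 251.
12^1 ≡ 12 (mod 251)
12^2 = (12^1)^2 ≡ 12^2 = 144 ≡ 144 (mod 251)
12^4 = (12^2)^2 ≡ 144^2 = 20736 ≡ 154 (mod 251)
12^8 = (12^4)^2 ≡ 154^2 = 23716 ≡ 122 (mod 251)
12^16 = (12^8)^2 ≡ 122^2 = 14884 ≡ 75 (mod 251)
12^17 = 12^16 · 12^1 ≡ 75 · 12 ≡ 147 (mod 251).
So s = 147; s⁻¹ ≡ 181 (mod 251).
m = c₂ · s⁻¹ mod 251 = 34 · 181 mod 251 = 130.

130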